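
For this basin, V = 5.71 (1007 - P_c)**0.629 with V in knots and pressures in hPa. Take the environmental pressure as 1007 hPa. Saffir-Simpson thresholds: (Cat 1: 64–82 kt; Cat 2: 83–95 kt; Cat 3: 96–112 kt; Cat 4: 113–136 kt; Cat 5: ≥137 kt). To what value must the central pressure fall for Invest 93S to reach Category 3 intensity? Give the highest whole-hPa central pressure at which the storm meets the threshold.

Category 3 begins at V = 96 kt.
Required ΔP = (96/5.71)^(1/0.629) = 16.813^1.590 ≈ 88.83 hPa.
P_c ≤ 1007 − 88.83 = 918.17, so the highest integer P_c is 918 hPa.

918 hPa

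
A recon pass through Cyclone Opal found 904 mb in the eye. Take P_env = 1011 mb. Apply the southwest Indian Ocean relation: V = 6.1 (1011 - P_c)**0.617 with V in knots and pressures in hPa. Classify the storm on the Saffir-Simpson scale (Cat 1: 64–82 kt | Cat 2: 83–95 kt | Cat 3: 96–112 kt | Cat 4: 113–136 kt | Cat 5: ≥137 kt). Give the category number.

3

ΔP = 1011 − 904 = 107 mb.
V ≈ 6.1 × 107^0.617 = 6.1 × 17.87 ≈ 109 kt.
109 kt falls in the Category 3 band.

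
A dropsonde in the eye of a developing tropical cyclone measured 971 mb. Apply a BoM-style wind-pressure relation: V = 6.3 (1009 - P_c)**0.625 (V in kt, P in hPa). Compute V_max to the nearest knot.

ΔP = 1009 − 971 = 38 mb.
38^0.625 ≈ 9.713.
V ≈ 6.3 × 9.713 ≈ 61.2 kt.

61 kt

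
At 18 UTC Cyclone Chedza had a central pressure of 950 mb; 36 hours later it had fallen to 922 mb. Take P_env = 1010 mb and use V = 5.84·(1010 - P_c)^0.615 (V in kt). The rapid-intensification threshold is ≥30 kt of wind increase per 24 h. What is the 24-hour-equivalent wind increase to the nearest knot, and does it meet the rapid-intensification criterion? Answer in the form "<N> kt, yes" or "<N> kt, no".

13 kt, no

V₁: ΔP = 60, V ≈ 5.84 × 60^0.615 ≈ 72.44 kt.
V₂: ΔP = 88, V ≈ 5.84 × 88^0.615 ≈ 91.68 kt.
ΔV over 36 h = 19.24 kt → 24 h equivalent = 19.24 × 24/36 ≈ 12.83 kt.
13 kt < 30 kt ⇒ not rapid intensification.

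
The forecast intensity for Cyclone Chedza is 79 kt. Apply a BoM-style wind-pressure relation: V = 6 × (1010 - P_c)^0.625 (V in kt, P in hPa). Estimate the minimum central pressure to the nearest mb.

ΔP = (V / 6)^(1/0.625) = (79/6)^1.600.
79/6 = 13.167; 13.167^1.600 ≈ 61.82 mb.
P_c = 1010 − 61.82 = 948.18 ≈ 948 mb.

948 mb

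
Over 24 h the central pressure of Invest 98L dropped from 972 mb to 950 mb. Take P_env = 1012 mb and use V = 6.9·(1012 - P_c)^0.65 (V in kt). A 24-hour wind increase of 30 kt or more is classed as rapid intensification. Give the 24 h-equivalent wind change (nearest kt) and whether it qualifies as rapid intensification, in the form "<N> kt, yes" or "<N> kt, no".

25 kt, no

V₁: ΔP = 40, V ≈ 6.9 × 40^0.65 ≈ 75.89 kt.
V₂: ΔP = 62, V ≈ 6.9 × 62^0.65 ≈ 100.90 kt.
ΔV over 24 h = 25.01 kt → 24 h equivalent = 25.01 × 24/24 ≈ 25.01 kt.
25 kt < 30 kt ⇒ not rapid intensification.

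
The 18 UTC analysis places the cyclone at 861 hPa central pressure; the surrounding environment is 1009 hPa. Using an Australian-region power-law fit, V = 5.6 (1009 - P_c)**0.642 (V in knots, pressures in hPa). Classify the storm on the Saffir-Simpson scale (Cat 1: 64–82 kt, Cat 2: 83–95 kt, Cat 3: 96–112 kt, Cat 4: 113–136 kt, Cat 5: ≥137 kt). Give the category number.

5

ΔP = 1009 − 861 = 148 hPa.
V ≈ 5.6 × 148^0.642 = 5.6 × 24.73 ≈ 139 kt.
139 kt falls in the Category 5 band.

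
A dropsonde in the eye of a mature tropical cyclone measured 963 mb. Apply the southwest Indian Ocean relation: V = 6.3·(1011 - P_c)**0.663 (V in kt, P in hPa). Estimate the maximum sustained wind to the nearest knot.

ΔP = 1011 − 963 = 48 mb.
48^0.663 ≈ 13.022.
V ≈ 6.3 × 13.022 ≈ 82.0 kt.

82 kt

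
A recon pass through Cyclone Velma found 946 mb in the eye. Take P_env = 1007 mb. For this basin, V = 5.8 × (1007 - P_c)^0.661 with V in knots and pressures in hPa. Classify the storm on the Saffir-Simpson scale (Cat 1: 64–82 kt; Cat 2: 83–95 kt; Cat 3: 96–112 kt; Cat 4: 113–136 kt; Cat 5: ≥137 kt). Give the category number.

2

ΔP = 1007 − 946 = 61 mb.
V ≈ 5.8 × 61^0.661 = 5.8 × 15.14 ≈ 88 kt.
88 kt falls in the Category 2 band.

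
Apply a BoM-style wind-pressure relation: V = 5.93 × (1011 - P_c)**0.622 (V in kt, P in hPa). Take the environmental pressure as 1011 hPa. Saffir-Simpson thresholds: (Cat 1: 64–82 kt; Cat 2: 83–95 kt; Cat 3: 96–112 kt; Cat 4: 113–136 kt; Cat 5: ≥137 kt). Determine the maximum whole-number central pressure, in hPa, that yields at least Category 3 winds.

Category 3 begins at V = 96 kt.
Required ΔP = (96/5.93)^(1/0.622) = 16.189^1.608 ≈ 87.92 hPa.
P_c ≤ 1011 − 87.92 = 923.08, so the highest integer P_c is 923 hPa.

923 hPa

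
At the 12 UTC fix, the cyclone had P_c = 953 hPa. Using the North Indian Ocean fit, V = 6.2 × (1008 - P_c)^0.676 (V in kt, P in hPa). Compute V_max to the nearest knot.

ΔP = 1008 − 953 = 55 hPa.
55^0.676 ≈ 15.014.
V ≈ 6.2 × 15.014 ≈ 93.1 kt.

93 kt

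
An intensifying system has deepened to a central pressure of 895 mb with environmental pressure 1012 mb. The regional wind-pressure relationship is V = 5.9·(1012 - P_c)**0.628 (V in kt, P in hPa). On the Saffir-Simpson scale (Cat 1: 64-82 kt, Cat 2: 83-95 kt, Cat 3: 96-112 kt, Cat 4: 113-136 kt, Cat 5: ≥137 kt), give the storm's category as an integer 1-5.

4

ΔP = 1012 − 895 = 117 mb.
V ≈ 5.9 × 117^0.628 = 5.9 × 19.90 ≈ 117 kt.
117 kt falls in the Category 4 band.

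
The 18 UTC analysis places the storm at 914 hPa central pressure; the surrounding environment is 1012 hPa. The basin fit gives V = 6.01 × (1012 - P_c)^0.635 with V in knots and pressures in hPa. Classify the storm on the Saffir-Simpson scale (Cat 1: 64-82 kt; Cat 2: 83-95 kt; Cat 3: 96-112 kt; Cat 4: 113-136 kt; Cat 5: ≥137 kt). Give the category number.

ΔP = 1012 − 914 = 98 hPa.
V ≈ 6.01 × 98^0.635 = 6.01 × 18.38 ≈ 110 kt.
110 kt falls in the Category 3 band.

3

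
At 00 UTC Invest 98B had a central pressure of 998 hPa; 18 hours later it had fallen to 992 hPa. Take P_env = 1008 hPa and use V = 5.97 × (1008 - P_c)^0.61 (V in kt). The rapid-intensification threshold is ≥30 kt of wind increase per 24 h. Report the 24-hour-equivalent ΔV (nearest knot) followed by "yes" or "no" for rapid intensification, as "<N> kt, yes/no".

11 kt, no

V₁: ΔP = 10, V ≈ 5.97 × 10^0.61 ≈ 24.32 kt.
V₂: ΔP = 16, V ≈ 5.97 × 16^0.61 ≈ 32.40 kt.
ΔV over 18 h = 8.08 kt → 24 h equivalent = 8.08 × 24/18 ≈ 10.77 kt.
11 kt < 30 kt ⇒ not rapid intensification.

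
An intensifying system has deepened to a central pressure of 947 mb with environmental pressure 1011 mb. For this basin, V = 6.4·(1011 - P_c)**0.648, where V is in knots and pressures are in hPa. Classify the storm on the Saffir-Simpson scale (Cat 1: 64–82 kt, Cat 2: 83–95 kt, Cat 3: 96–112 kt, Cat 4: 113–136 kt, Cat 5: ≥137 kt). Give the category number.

ΔP = 1011 − 947 = 64 mb.
V ≈ 6.4 × 64^0.648 = 6.4 × 14.80 ≈ 95 kt.
95 kt falls in the Category 2 band.

2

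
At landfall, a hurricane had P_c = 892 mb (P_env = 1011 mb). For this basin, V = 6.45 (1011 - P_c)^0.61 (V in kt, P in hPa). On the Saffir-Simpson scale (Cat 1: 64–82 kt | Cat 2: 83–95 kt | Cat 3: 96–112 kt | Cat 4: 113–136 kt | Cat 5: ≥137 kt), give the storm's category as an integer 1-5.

4

ΔP = 1011 − 892 = 119 mb.
V ≈ 6.45 × 119^0.61 = 6.45 × 18.45 ≈ 119 kt.
119 kt falls in the Category 4 band.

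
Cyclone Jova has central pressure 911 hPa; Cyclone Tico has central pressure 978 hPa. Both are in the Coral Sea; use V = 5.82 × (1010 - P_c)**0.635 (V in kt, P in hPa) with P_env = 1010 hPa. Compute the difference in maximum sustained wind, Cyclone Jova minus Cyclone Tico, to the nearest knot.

55 kt

Cyclone Jova: ΔP = 99; V ≈ 5.82 × 99^0.635 ≈ 107.68 kt.
Cyclone Tico: ΔP = 32; V ≈ 5.82 × 32^0.635 ≈ 52.56 kt.
Difference ≈ 107.68 − 52.56 = 55.12 → 55 kt.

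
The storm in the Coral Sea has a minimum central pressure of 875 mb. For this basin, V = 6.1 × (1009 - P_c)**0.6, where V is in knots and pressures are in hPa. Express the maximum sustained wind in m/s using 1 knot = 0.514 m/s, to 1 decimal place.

ΔP = 1009 − 875 = 134 mb.
V ≈ 6.1 × 134^0.6 = 6.1 × 18.891 ≈ 115.237 kt.
115.237 × 0.514 ≈ 59.23 m/s → 59.2 m/s.

59.2 m/s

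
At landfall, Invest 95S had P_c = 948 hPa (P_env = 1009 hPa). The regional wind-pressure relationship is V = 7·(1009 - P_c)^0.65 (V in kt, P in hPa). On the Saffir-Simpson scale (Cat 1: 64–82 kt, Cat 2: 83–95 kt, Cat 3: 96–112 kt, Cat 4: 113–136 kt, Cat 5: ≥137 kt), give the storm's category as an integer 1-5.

ΔP = 1009 − 948 = 61 hPa.
V ≈ 7 × 61^0.65 = 7 × 14.47 ≈ 101 kt.
101 kt falls in the Category 3 band.

3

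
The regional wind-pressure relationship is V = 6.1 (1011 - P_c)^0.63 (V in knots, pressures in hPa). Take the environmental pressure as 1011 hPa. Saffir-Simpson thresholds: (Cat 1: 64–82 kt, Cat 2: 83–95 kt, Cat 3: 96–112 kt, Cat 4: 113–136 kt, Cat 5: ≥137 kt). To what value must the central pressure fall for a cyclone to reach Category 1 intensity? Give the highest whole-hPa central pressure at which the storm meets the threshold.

969 hPa

Category 1 begins at V = 64 kt.
Required ΔP = (64/6.1)^(1/0.63) = 10.492^1.587 ≈ 41.73 hPa.
P_c ≤ 1011 − 41.73 = 969.27, so the highest integer P_c is 969 hPa.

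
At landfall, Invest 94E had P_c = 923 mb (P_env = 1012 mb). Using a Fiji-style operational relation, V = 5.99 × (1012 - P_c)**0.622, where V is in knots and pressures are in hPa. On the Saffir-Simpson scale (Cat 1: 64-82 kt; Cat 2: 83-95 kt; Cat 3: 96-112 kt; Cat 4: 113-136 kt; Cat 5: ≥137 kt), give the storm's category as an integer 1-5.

ΔP = 1012 − 923 = 89 mb.
V ≈ 5.99 × 89^0.622 = 5.99 × 16.31 ≈ 98 kt.
98 kt falls in the Category 3 band.

3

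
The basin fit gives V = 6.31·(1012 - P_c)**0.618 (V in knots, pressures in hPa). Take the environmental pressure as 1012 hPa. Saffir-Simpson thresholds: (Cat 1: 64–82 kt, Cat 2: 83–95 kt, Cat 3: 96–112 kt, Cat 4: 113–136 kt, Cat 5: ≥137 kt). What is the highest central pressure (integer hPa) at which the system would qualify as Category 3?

930 hPa

Category 3 begins at V = 96 kt.
Required ΔP = (96/6.31)^(1/0.618) = 15.214^1.618 ≈ 81.85 hPa.
P_c ≤ 1012 − 81.85 = 930.15, so the highest integer P_c is 930 hPa.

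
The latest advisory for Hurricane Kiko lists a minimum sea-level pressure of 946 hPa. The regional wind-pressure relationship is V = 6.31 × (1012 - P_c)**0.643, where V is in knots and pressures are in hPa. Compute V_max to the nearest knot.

ΔP = 1012 − 946 = 66 hPa.
66^0.643 ≈ 14.790.
V ≈ 6.31 × 14.790 ≈ 93.3 kt.

93 kt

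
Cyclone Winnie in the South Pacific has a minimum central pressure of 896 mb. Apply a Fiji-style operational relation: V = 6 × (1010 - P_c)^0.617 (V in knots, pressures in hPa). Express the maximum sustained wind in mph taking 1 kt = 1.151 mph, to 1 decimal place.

ΔP = 1010 − 896 = 114 mb.
V ≈ 6 × 114^0.617 = 6 × 18.583 ≈ 111.497 kt.
111.497 × 1.151 ≈ 128.33 mph → 128.3 mph.

128.3 mph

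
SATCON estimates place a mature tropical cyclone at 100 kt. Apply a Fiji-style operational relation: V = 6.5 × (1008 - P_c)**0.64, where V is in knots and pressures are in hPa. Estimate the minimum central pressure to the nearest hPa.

ΔP = (V / 6.5)^(1/0.64) = (100/6.5)^1.562.
100/6.5 = 15.385; 15.385^1.562 ≈ 71.59 hPa.
P_c = 1008 − 71.59 = 936.41 ≈ 936 hPa.

936 hPa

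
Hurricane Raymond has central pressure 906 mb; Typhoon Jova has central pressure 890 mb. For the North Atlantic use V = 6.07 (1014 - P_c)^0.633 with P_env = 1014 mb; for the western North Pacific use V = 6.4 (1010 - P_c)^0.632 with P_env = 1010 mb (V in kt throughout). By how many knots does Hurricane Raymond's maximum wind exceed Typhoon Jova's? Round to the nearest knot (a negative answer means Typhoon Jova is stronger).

Hurricane Raymond: ΔP = 108; V ≈ 6.07 × 108^0.633 ≈ 117.58 kt.
Typhoon Jova: ΔP = 120; V ≈ 6.4 × 120^0.632 ≈ 131.89 kt.
Difference ≈ 117.58 − 131.89 = -14.31 → -14 kt.

-14 kt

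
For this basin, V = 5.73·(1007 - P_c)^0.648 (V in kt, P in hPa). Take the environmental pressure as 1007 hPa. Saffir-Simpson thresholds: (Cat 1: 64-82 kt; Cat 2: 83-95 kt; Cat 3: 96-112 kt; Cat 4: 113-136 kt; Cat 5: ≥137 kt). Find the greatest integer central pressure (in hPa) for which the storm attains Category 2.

945 hPa

Category 2 begins at V = 83 kt.
Required ΔP = (83/5.73)^(1/0.648) = 14.485^1.543 ≈ 61.88 hPa.
P_c ≤ 1007 − 61.88 = 945.12, so the highest integer P_c is 945 hPa.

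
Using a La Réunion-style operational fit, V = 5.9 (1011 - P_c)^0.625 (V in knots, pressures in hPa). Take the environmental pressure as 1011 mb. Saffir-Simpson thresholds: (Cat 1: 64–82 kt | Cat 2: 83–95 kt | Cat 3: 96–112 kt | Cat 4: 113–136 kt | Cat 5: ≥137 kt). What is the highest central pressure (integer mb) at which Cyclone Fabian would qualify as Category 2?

Category 2 begins at V = 83 kt.
Required ΔP = (83/5.9)^(1/0.625) = 14.068^1.600 ≈ 68.73 mb.
P_c ≤ 1011 − 68.73 = 942.27, so the highest integer P_c is 942 mb.

942 mb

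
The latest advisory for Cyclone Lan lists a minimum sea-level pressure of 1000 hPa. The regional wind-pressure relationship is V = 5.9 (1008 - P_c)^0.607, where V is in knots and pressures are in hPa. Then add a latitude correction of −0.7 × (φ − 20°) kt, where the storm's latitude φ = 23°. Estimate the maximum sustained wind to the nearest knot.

19 kt

ΔP = 1008 − 1000 = 8 hPa.
8^0.607 ≈ 3.533.
V ≈ 5.9 × 3.533 ≈ 20.8 kt.
Latitude correction: −0.7 × (23 − 20) = -2.1 kt.
Corrected V ≈ 18.7 kt → 19 kt.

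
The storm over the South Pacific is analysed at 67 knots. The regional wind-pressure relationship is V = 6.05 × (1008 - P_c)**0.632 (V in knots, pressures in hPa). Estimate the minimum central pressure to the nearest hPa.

ΔP = (V / 6.05)^(1/0.632) = (67/6.05)^1.582.
67/6.05 = 11.074; 11.074^1.582 ≈ 44.92 hPa.
P_c = 1008 − 44.92 = 963.08 ≈ 963 hPa.

963 hPa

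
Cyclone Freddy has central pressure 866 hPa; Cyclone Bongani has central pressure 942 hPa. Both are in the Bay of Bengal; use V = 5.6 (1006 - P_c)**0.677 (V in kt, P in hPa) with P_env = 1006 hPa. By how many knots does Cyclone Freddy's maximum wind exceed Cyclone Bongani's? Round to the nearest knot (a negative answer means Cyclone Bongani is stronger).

65 kt

Cyclone Freddy: ΔP = 140; V ≈ 5.6 × 140^0.677 ≈ 158.90 kt.
Cyclone Bongani: ΔP = 64; V ≈ 5.6 × 64^0.677 ≈ 93.53 kt.
Difference ≈ 158.90 − 93.53 = 65.37 → 65 kt.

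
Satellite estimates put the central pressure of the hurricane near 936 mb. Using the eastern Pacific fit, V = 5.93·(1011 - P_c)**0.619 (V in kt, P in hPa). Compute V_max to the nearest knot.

86 kt

ΔP = 1011 − 936 = 75 mb.
75^0.619 ≈ 14.476.
V ≈ 5.93 × 14.476 ≈ 85.8 kt.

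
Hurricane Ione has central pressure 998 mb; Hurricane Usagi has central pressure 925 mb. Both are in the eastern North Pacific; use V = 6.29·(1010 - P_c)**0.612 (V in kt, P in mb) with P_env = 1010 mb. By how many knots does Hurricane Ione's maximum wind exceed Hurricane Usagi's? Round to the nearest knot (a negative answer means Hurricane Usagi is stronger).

-67 kt

Hurricane Ione: ΔP = 12; V ≈ 6.29 × 12^0.612 ≈ 28.78 kt.
Hurricane Usagi: ΔP = 85; V ≈ 6.29 × 85^0.612 ≈ 95.38 kt.
Difference ≈ 28.78 − 95.38 = -66.60 → -67 kt.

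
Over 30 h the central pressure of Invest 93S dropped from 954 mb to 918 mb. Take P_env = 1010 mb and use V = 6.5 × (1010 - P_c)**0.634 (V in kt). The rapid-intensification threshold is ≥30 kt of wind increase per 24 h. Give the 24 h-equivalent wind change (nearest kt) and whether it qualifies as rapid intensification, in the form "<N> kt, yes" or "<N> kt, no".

25 kt, no

V₁: ΔP = 56, V ≈ 6.5 × 56^0.634 ≈ 83.42 kt.
V₂: ΔP = 92, V ≈ 6.5 × 92^0.634 ≈ 114.28 kt.
ΔV over 30 h = 30.86 kt → 24 h equivalent = 30.86 × 24/30 ≈ 24.69 kt.
25 kt < 30 kt ⇒ not rapid intensification.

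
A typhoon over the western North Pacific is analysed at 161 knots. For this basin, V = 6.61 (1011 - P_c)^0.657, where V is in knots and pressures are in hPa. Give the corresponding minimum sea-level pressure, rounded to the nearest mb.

ΔP = (V / 6.61)^(1/0.657) = (161/6.61)^1.522.
161/6.61 = 24.357; 24.357^1.522 ≈ 128.99 mb.
P_c = 1011 − 128.99 = 882.01 ≈ 882 mb.

882 mb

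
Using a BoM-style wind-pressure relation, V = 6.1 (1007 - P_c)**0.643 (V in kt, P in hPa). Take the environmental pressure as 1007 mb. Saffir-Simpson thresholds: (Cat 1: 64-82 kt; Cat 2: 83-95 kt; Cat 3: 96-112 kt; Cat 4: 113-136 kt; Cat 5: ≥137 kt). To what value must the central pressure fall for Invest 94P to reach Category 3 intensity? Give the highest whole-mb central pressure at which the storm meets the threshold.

934 mb

Category 3 begins at V = 96 kt.
Required ΔP = (96/6.1)^(1/0.643) = 15.738^1.555 ≈ 72.69 mb.
P_c ≤ 1007 − 72.69 = 934.31, so the highest integer P_c is 934 mb.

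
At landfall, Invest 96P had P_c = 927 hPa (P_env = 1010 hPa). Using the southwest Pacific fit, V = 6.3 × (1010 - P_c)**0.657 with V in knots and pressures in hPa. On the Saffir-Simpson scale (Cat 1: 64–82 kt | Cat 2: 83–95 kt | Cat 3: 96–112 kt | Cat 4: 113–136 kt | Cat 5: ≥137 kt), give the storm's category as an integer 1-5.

4

ΔP = 1010 − 927 = 83 hPa.
V ≈ 6.3 × 83^0.657 = 6.3 × 18.23 ≈ 115 kt.
115 kt falls in the Category 4 band.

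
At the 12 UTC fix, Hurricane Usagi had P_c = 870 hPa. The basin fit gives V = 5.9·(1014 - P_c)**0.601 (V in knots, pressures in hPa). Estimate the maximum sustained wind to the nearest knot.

ΔP = 1014 − 870 = 144 hPa.
144^0.601 ≈ 19.823.
V ≈ 5.9 × 19.823 ≈ 117.0 kt.

117 kt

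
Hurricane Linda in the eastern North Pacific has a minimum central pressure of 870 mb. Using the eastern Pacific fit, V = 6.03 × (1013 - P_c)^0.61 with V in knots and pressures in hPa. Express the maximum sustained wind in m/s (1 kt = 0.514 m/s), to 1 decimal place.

ΔP = 1013 − 870 = 143 mb.
V ≈ 6.03 × 143^0.61 = 6.03 × 20.642 ≈ 124.472 kt.
124.472 × 0.514 ≈ 63.98 m/s → 64.0 m/s.

64.0 m/s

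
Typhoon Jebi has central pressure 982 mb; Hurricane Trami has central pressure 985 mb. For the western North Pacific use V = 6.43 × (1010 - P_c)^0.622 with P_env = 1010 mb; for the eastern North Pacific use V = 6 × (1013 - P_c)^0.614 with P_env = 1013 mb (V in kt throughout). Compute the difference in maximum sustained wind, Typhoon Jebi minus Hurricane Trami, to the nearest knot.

5 kt

Typhoon Jebi: ΔP = 28; V ≈ 6.43 × 28^0.622 ≈ 51.09 kt.
Hurricane Trami: ΔP = 28; V ≈ 6 × 28^0.614 ≈ 46.42 kt.
Difference ≈ 51.09 − 46.42 = 4.67 → 5 kt.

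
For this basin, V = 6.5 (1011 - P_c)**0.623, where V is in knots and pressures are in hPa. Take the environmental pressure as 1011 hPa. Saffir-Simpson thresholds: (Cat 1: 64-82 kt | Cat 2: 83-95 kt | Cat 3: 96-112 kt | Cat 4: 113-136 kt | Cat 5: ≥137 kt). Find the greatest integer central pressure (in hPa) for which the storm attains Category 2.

951 hPa

Category 2 begins at V = 83 kt.
Required ΔP = (83/6.5)^(1/0.623) = 12.769^1.605 ≈ 59.64 hPa.
P_c ≤ 1011 − 59.64 = 951.36, so the highest integer P_c is 951 hPa.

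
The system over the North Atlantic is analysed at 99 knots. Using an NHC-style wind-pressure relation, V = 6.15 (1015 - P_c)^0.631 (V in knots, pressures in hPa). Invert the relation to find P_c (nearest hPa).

933 hPa

ΔP = (V / 6.15)^(1/0.631) = (99/6.15)^1.585.
99/6.15 = 16.098; 16.098^1.585 ≈ 81.74 hPa.
P_c = 1015 − 81.74 = 933.26 ≈ 933 hPa.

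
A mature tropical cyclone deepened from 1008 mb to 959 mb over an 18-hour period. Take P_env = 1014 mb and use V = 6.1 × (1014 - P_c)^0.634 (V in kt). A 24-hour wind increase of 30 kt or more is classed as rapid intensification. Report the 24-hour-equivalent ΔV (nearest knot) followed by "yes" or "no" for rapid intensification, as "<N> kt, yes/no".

78 kt, yes

V₁: ΔP = 6, V ≈ 6.1 × 6^0.634 ≈ 19.00 kt.
V₂: ΔP = 55, V ≈ 6.1 × 55^0.634 ≈ 77.40 kt.
ΔV over 18 h = 58.40 kt → 24 h equivalent = 58.40 × 24/18 ≈ 77.87 kt.
78 kt ≥ 30 kt ⇒ rapid intensification.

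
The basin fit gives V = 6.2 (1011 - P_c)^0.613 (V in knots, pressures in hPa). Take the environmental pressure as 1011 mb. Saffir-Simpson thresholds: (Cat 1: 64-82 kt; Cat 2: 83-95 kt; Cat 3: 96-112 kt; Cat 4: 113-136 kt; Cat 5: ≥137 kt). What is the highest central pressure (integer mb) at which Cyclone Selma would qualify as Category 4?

897 mb

Category 4 begins at V = 113 kt.
Required ΔP = (113/6.2)^(1/0.613) = 18.226^1.631 ≈ 113.92 mb.
P_c ≤ 1011 − 113.92 = 897.08, so the highest integer P_c is 897 mb.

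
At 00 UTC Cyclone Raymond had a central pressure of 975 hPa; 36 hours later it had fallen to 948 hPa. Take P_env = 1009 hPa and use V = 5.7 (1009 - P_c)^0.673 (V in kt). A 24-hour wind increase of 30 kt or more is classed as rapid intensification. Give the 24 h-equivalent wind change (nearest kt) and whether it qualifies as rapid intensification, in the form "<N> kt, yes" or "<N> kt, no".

V₁: ΔP = 34, V ≈ 5.7 × 34^0.673 ≈ 61.17 kt.
V₂: ΔP = 61, V ≈ 5.7 × 61^0.673 ≈ 90.66 kt.
ΔV over 36 h = 29.49 kt → 24 h equivalent = 29.49 × 24/36 ≈ 19.66 kt.
20 kt < 30 kt ⇒ not rapid intensification.

20 kt, no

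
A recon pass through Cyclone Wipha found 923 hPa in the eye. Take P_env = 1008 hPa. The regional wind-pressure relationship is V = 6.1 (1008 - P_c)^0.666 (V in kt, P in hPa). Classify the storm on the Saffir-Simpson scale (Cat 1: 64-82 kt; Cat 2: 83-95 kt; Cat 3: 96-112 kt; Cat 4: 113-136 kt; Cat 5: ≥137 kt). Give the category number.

4

ΔP = 1008 − 923 = 85 hPa.
V ≈ 6.1 × 85^0.666 = 6.1 × 19.27 ≈ 118 kt.
118 kt falls in the Category 4 band.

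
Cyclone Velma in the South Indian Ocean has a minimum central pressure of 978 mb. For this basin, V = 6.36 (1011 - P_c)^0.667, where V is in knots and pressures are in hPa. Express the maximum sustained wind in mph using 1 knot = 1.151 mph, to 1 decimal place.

ΔP = 1011 − 978 = 33 mb.
V ≈ 6.36 × 33^0.667 = 6.36 × 10.300 ≈ 65.510 kt.
65.510 × 1.151 ≈ 75.40 mph → 75.4 mph.

75.4 mph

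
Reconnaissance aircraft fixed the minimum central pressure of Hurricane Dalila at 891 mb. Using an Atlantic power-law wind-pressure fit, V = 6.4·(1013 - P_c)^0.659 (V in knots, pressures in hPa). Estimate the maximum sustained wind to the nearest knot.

ΔP = 1013 − 891 = 122 mb.
122^0.659 ≈ 23.709.
V ≈ 6.4 × 23.709 ≈ 151.7 kt.

152 kt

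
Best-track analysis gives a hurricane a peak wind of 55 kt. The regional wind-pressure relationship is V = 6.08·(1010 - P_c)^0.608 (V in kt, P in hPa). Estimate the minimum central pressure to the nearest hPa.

ΔP = (V / 6.08)^(1/0.608) = (55/6.08)^1.645.
55/6.08 = 9.046; 9.046^1.645 ≈ 37.42 hPa.
P_c = 1010 − 37.42 = 972.58 ≈ 973 hPa.

973 hPa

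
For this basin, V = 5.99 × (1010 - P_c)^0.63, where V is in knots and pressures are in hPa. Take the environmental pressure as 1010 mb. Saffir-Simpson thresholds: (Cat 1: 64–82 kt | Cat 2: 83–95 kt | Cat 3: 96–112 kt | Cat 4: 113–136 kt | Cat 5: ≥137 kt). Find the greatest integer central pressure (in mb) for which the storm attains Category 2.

Category 2 begins at V = 83 kt.
Required ΔP = (83/5.99)^(1/0.63) = 13.856^1.587 ≈ 64.89 mb.
P_c ≤ 1010 − 64.89 = 945.11, so the highest integer P_c is 945 mb.

945 mb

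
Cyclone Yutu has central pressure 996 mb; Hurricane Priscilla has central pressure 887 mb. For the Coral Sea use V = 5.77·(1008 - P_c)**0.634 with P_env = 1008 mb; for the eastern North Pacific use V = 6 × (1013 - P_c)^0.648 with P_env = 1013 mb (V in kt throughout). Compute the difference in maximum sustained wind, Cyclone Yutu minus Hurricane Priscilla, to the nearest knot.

Cyclone Yutu: ΔP = 12; V ≈ 5.77 × 12^0.634 ≈ 27.89 kt.
Hurricane Priscilla: ΔP = 126; V ≈ 6 × 126^0.648 ≈ 137.78 kt.
Difference ≈ 27.89 − 137.78 = -109.89 → -110 kt.

-110 kt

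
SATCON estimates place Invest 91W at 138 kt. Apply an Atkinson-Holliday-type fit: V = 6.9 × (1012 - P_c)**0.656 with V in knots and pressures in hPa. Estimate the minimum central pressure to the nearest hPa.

916 hPa

ΔP = (V / 6.9)^(1/0.656) = (138/6.9)^1.524.
138/6.9 = 20.000; 20.000^1.524 ≈ 96.22 hPa.
P_c = 1012 − 96.22 = 915.78 ≈ 916 hPa.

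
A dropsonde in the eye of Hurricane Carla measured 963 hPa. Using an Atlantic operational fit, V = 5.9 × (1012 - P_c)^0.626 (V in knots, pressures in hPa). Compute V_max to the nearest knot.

67 kt

ΔP = 1012 − 963 = 49 hPa.
49^0.626 ≈ 11.430.
V ≈ 5.9 × 11.430 ≈ 67.4 kt.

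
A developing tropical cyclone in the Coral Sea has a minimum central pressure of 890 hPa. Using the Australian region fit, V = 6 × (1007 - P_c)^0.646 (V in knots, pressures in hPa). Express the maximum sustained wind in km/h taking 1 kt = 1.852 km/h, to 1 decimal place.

240.9 km/h

ΔP = 1007 − 890 = 117 hPa.
V ≈ 6 × 117^0.646 = 6 × 21.679 ≈ 130.077 kt.
130.077 × 1.852 ≈ 240.90 km/h → 240.9 km/h.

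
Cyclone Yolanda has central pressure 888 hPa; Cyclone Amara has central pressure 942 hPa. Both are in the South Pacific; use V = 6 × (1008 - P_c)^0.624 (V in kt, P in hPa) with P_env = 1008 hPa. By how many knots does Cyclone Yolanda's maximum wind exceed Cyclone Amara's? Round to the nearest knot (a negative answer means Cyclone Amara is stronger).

37 kt

Cyclone Yolanda: ΔP = 120; V ≈ 6 × 120^0.624 ≈ 119.00 kt.
Cyclone Amara: ΔP = 66; V ≈ 6 × 66^0.624 ≈ 81.95 kt.
Difference ≈ 119.00 − 81.95 = 37.05 → 37 kt.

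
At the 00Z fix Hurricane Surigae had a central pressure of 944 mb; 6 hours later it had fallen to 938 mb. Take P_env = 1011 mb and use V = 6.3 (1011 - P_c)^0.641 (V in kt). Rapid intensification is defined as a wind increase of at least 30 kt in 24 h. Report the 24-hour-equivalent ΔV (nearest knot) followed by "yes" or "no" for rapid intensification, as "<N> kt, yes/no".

V₁: ΔP = 67, V ≈ 6.3 × 67^0.641 ≈ 93.29 kt.
V₂: ΔP = 73, V ≈ 6.3 × 73^0.641 ≈ 98.57 kt.
ΔV over 6 h = 5.28 kt → 24 h equivalent = 5.28 × 24/6 ≈ 21.12 kt.
21 kt < 30 kt ⇒ not rapid intensification.

21 kt, no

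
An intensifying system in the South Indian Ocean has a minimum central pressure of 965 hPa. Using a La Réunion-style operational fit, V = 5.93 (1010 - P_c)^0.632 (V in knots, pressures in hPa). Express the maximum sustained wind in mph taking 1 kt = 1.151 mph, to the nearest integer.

ΔP = 1010 − 965 = 45 hPa.
V ≈ 5.93 × 45^0.632 = 5.93 × 11.087 ≈ 65.748 kt.
65.748 × 1.151 ≈ 75.68 mph → 76 mph.

76 mph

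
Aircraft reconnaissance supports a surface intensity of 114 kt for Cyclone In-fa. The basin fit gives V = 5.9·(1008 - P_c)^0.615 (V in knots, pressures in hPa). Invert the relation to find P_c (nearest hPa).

885 hPa

ΔP = (V / 5.9)^(1/0.615) = (114/5.9)^1.626.
114/5.9 = 19.322; 19.322^1.626 ≈ 123.35 hPa.
P_c = 1008 − 123.35 = 884.65 ≈ 885 hPa.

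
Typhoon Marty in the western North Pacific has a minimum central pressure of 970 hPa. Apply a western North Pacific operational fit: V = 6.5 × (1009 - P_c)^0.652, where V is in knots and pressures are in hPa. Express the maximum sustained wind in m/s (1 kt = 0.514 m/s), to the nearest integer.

36 m/s

ΔP = 1009 − 970 = 39 hPa.
V ≈ 6.5 × 39^0.652 = 6.5 × 10.899 ≈ 70.841 kt.
70.841 × 0.514 ≈ 36.41 m/s → 36 m/s.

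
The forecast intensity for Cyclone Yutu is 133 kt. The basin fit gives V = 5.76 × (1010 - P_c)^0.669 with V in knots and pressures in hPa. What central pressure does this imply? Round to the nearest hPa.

ΔP = (V / 5.76)^(1/0.669) = (133/5.76)^1.495.
133/5.76 = 23.090; 23.090^1.495 ≈ 109.15 hPa.
P_c = 1010 − 109.15 = 900.85 ≈ 901 hPa.

901 hPa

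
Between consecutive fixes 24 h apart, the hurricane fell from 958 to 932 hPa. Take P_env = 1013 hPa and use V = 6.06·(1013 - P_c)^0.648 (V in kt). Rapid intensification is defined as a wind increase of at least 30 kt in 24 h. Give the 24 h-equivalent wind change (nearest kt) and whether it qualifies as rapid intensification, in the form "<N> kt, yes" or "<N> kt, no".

23 kt, no

V₁: ΔP = 55, V ≈ 6.06 × 55^0.648 ≈ 81.33 kt.
V₂: ΔP = 81, V ≈ 6.06 × 81^0.648 ≈ 104.51 kt.
ΔV over 24 h = 23.18 kt → 24 h equivalent = 23.18 × 24/24 ≈ 23.18 kt.
23 kt < 30 kt ⇒ not rapid intensification.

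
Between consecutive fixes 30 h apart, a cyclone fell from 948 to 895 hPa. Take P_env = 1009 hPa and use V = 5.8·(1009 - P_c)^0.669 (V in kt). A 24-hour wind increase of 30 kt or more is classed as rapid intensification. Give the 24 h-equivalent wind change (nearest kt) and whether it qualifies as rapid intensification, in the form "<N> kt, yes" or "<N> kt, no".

38 kt, yes

V₁: ΔP = 61, V ≈ 5.8 × 61^0.669 ≈ 90.74 kt.
V₂: ΔP = 114, V ≈ 5.8 × 114^0.669 ≈ 137.88 kt.
ΔV over 30 h = 47.14 kt → 24 h equivalent = 47.14 × 24/30 ≈ 37.71 kt.
38 kt ≥ 30 kt ⇒ rapid intensification.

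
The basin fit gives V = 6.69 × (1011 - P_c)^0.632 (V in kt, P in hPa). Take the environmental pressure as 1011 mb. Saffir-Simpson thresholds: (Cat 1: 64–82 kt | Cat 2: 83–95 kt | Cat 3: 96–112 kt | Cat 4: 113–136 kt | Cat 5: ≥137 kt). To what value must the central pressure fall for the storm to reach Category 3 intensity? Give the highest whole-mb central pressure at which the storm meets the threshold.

943 mb

Category 3 begins at V = 96 kt.
Required ΔP = (96/6.69)^(1/0.632) = 14.350^1.582 ≈ 67.68 mb.
P_c ≤ 1011 − 67.68 = 943.32, so the highest integer P_c is 943 mb.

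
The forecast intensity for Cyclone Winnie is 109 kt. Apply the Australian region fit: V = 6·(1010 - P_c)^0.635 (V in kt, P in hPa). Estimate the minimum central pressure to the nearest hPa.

914 hPa

ΔP = (V / 6)^(1/0.635) = (109/6)^1.575.
109/6 = 18.167; 18.167^1.575 ≈ 96.19 hPa.
P_c = 1010 − 96.19 = 913.81 ≈ 914 hPa.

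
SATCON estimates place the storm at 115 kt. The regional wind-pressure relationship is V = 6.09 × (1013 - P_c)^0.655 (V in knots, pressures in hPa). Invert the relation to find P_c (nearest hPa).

ΔP = (V / 6.09)^(1/0.655) = (115/6.09)^1.527.
115/6.09 = 18.883; 18.883^1.527 ≈ 88.76 hPa.
P_c = 1013 − 88.76 = 924.24 ≈ 924 hPa.

924 hPa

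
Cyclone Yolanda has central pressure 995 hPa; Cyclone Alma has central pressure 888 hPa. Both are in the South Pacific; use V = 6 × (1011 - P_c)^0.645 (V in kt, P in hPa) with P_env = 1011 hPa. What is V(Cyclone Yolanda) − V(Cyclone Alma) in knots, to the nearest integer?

-98 kt

Cyclone Yolanda: ΔP = 16; V ≈ 6 × 16^0.645 ≈ 35.88 kt.
Cyclone Alma: ΔP = 123; V ≈ 6 × 123^0.645 ≈ 133.70 kt.
Difference ≈ 35.88 − 133.70 = -97.82 → -98 kt.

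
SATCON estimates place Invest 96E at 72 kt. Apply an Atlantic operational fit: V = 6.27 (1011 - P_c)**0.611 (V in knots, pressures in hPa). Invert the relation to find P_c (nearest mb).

957 mb

ΔP = (V / 6.27)^(1/0.611) = (72/6.27)^1.637.
72/6.27 = 11.483; 11.483^1.637 ≈ 54.32 mb.
P_c = 1011 − 54.32 = 956.68 ≈ 957 mb.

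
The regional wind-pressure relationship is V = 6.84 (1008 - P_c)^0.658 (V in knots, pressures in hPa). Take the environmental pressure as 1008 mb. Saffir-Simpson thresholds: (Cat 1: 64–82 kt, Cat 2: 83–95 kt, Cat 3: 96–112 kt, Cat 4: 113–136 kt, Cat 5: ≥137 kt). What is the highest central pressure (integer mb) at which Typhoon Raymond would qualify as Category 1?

978 mb

Category 1 begins at V = 64 kt.
Required ΔP = (64/6.84)^(1/0.658) = 9.357^1.520 ≈ 29.91 mb.
P_c ≤ 1008 − 29.91 = 978.09, so the highest integer P_c is 978 mb.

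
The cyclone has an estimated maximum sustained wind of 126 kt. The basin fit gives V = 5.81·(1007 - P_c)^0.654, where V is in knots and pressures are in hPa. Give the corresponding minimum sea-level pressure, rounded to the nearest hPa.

ΔP = (V / 5.81)^(1/0.654) = (126/5.81)^1.529.
126/5.81 = 21.687; 21.687^1.529 ≈ 110.44 hPa.
P_c = 1007 − 110.44 = 896.56 ≈ 897 hPa.

897 hPa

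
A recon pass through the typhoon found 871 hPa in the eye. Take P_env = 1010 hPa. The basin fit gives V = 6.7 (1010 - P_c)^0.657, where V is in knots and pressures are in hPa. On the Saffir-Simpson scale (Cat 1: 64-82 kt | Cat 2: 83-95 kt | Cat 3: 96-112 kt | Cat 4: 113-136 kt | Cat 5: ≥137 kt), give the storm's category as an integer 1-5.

ΔP = 1010 − 871 = 139 hPa.
V ≈ 6.7 × 139^0.657 = 6.7 × 25.58 ≈ 171 kt.
171 kt falls in the Category 5 band.

5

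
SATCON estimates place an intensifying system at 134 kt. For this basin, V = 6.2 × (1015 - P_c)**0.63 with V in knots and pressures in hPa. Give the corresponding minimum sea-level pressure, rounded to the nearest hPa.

884 hPa

ΔP = (V / 6.2)^(1/0.63) = (134/6.2)^1.587.
134/6.2 = 21.613; 21.613^1.587 ≈ 131.40 hPa.
P_c = 1015 − 131.40 = 883.60 ≈ 884 hPa.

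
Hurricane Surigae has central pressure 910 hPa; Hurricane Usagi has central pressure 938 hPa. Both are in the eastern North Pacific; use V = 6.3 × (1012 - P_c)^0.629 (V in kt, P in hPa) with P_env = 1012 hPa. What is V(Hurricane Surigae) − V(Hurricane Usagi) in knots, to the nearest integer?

Hurricane Surigae: ΔP = 102; V ≈ 6.3 × 102^0.629 ≈ 115.54 kt.
Hurricane Usagi: ΔP = 74; V ≈ 6.3 × 74^0.629 ≈ 94.43 kt.
Difference ≈ 115.54 − 94.43 = 21.11 → 21 kt.

21 kt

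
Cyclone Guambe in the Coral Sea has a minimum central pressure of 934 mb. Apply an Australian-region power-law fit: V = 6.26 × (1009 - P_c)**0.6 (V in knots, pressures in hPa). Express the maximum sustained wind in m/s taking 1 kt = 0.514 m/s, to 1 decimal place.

42.9 m/s

ΔP = 1009 − 934 = 75 mb.
V ≈ 6.26 × 75^0.6 = 6.26 × 13.336 ≈ 83.486 kt.
83.486 × 0.514 ≈ 42.91 m/s → 42.9 m/s.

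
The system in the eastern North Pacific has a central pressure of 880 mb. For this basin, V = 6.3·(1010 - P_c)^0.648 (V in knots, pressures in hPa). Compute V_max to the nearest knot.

ΔP = 1010 − 880 = 130 mb.
130^0.648 ≈ 23.433.
V ≈ 6.3 × 23.433 ≈ 147.6 kt.

148 kt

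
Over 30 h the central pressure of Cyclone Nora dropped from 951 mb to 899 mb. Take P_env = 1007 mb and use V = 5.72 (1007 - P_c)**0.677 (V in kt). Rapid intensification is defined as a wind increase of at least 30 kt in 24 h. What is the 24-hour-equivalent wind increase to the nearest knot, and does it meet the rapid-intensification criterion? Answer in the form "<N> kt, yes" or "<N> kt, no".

39 kt, yes

V₁: ΔP = 56, V ≈ 5.72 × 56^0.677 ≈ 87.28 kt.
V₂: ΔP = 108, V ≈ 5.72 × 108^0.677 ≈ 136.15 kt.
ΔV over 30 h = 48.87 kt → 24 h equivalent = 48.87 × 24/30 ≈ 39.10 kt.
39 kt ≥ 30 kt ⇒ rapid intensification.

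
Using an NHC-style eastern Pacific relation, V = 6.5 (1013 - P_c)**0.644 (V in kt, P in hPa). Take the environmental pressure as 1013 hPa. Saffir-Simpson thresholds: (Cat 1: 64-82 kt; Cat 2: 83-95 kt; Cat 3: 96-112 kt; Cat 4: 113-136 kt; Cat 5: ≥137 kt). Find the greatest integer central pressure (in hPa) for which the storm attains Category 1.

Category 1 begins at V = 64 kt.
Required ΔP = (64/6.5)^(1/0.644) = 9.846^1.553 ≈ 34.86 hPa.
P_c ≤ 1013 − 34.86 = 978.14, so the highest integer P_c is 978 hPa.

978 hPa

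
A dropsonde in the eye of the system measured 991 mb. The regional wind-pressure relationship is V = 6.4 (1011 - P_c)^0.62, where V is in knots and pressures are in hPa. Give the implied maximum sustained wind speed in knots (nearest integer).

ΔP = 1011 − 991 = 20 mb.
20^0.62 ≈ 6.407.
V ≈ 6.4 × 6.407 ≈ 41.0 kt.

41 kt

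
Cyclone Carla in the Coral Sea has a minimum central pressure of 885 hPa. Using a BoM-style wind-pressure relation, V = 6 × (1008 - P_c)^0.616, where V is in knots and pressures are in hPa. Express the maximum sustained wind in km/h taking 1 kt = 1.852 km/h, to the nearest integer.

ΔP = 1008 − 885 = 123 hPa.
V ≈ 6 × 123^0.616 = 6 × 19.381 ≈ 116.287 kt.
116.287 × 1.852 ≈ 215.36 km/h → 215 km/h.

215 km/h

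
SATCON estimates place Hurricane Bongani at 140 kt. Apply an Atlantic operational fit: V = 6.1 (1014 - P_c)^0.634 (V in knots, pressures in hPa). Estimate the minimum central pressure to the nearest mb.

ΔP = (V / 6.1)^(1/0.634) = (140/6.1)^1.577.
140/6.1 = 22.951; 22.951^1.577 ≈ 140.08 mb.
P_c = 1014 − 140.08 = 873.92 ≈ 874 mb.

874 mb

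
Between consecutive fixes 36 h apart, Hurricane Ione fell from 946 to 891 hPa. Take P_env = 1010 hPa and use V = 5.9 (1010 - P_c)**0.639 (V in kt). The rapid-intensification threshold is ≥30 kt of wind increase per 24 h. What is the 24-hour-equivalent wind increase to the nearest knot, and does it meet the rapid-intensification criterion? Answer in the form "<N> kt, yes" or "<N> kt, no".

27 kt, no

V₁: ΔP = 64, V ≈ 5.9 × 64^0.639 ≈ 84.14 kt.
V₂: ΔP = 119, V ≈ 5.9 × 119^0.639 ≈ 125.06 kt.
ΔV over 36 h = 40.92 kt → 24 h equivalent = 40.92 × 24/36 ≈ 27.28 kt.
27 kt < 30 kt ⇒ not rapid intensification.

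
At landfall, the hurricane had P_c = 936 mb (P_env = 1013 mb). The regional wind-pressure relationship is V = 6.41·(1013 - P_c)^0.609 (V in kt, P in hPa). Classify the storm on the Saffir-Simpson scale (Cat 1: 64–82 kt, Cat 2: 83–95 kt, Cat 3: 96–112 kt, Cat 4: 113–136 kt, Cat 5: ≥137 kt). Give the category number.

ΔP = 1013 − 936 = 77 mb.
V ≈ 6.41 × 77^0.609 = 6.41 × 14.09 ≈ 90 kt.
90 kt falls in the Category 2 band.

2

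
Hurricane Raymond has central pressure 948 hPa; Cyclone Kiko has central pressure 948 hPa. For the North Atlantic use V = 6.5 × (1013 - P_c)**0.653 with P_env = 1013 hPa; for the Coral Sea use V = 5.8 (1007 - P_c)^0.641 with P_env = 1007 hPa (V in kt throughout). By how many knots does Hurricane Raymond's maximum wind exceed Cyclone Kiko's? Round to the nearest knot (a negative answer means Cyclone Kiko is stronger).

20 kt

Hurricane Raymond: ΔP = 65; V ≈ 6.5 × 65^0.653 ≈ 99.25 kt.
Cyclone Kiko: ΔP = 59; V ≈ 5.8 × 59^0.641 ≈ 79.17 kt.
Difference ≈ 99.25 − 79.17 = 20.08 → 20 kt.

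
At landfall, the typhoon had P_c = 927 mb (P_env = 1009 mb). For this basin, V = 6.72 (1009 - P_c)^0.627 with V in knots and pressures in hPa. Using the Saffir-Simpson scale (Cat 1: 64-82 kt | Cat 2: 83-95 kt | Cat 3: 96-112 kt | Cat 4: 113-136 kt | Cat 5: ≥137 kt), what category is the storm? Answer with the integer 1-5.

ΔP = 1009 − 927 = 82 mb.
V ≈ 6.72 × 82^0.627 = 6.72 × 15.85 ≈ 106 kt.
106 kt falls in the Category 3 band.

3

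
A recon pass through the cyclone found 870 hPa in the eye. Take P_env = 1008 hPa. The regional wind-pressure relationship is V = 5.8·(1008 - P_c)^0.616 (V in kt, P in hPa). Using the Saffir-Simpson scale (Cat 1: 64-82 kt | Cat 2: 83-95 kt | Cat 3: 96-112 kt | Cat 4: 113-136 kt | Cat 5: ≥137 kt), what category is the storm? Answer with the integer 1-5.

4

ΔP = 1008 − 870 = 138 hPa.
V ≈ 5.8 × 138^0.616 = 5.8 × 20.80 ≈ 121 kt.
121 kt falls in the Category 4 band.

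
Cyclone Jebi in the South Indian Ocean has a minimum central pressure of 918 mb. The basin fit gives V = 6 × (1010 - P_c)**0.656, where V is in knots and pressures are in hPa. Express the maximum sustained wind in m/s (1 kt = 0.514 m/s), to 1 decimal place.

ΔP = 1010 − 918 = 92 mb.
V ≈ 6 × 92^0.656 = 6 × 19.420 ≈ 116.519 kt.
116.519 × 0.514 ≈ 59.89 m/s → 59.9 m/s.

59.9 m/s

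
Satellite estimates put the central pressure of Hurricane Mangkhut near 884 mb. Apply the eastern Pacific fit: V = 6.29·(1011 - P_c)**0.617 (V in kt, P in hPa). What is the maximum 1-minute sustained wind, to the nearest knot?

ΔP = 1011 − 884 = 127 mb.
127^0.617 ≈ 19.863.
V ≈ 6.29 × 19.863 ≈ 124.9 kt.

125 kt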